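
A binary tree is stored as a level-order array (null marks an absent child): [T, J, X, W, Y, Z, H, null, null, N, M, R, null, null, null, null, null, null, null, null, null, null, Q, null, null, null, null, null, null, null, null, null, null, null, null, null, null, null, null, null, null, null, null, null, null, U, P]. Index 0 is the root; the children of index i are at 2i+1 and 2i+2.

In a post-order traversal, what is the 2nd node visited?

Post-order visits the left subtree, then the right subtree, then the node.
At T: go left to J.
  At J: go left to W.
    W is a leaf — visit W.
  At J: go right to Y.
    At Y: go left to N.
      N is a leaf — visit N.
    At Y: go right to M.
      At M: no left child.
      At M: go right to Q.
        At Q: go left to U.
          U is a leaf — visit U.
        At Q: go right to P.
          P is a leaf — visit P.
        Visit Q.
      Visit M.
    Visit Y.
  Visit J.
At T: go right to X.
  At X: go left to Z.
    At Z: go left to R.
      R is a leaf — visit R.
    At Z: no right child.
    Visit Z.
  At X: go right to H.
    H is a leaf — visit H.
  Visit X.
Visit T.
Full post-order sequence: W, N, U, P, Q, M, Y, J, R, Z, H, X, T.

N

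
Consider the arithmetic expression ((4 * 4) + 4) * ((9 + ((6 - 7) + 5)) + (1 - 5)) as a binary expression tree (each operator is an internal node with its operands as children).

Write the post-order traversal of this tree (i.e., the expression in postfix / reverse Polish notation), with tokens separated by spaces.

Post-order on an expression tree gives postfix notation: for each operator, emit left operand, right operand, then the operator.

4 4 * 4 + 9 6 7 - 5 + + 1 5 - + *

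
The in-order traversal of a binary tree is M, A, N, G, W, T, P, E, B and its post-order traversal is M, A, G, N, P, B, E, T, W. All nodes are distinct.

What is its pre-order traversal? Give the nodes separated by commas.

The last element of post-order is the root; it splits in-order into left and right subtrees.
Root W: left subtree has 4 nodes {M, A, N, G}, right has 4 {T, P, E, B}.
  Root N: left subtree has 2 nodes {M, A}, right has 1 {G}.
    Root A: left subtree has 1 node {M}, right has 0 { }.
  Root T: left subtree has 0 nodes { }, right has 3 {P, E, B}.
    Root E: left subtree has 1 node {P}, right has 1 {B}.

W, N, A, M, G, T, E, P, B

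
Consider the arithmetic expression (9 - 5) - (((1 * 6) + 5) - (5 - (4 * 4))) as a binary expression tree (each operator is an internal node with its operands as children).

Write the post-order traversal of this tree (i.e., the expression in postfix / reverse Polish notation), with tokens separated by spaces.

Post-order on an expression tree gives postfix notation: for each operator, emit left operand, right operand, then the operator.

9 5 - 1 6 * 5 + 5 4 4 * - - -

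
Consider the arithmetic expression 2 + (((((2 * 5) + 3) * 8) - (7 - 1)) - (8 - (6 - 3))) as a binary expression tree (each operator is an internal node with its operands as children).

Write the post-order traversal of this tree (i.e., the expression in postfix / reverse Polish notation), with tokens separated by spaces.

Post-order on an expression tree gives postfix notation: for each operator, emit left operand, right operand, then the operator.

2 2 5 * 3 + 8 * 7 1 - - 8 6 3 - - - +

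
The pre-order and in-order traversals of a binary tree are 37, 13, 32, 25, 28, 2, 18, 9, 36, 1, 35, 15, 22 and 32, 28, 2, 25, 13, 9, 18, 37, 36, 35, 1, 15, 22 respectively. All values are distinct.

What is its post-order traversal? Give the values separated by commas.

The first element of pre-order is the root; it splits in-order into left and right subtrees.
Root 37: left subtree has 7 nodes {32, 28, 2, 25, 13, 9, 18}, right has 5 {36, 35, 1, 15, 22}.
  Root 13: left subtree has 4 nodes {32, 28, 2, 25}, right has 2 {9, 18}.
    Root 32: left subtree has 0 nodes { }, right has 3 {28, 2, 25}.
      Root 25: left subtree has 2 nodes {28, 2}, right has 0 { }.
        Root 28: left subtree has 0 nodes { }, right has 1 {2}.
    Root 18: left subtree has 1 node {9}, right has 0 { }.
  Root 36: left subtree has 0 nodes { }, right has 4 {35, 1, 15, 22}.
    Root 1: left subtree has 1 node {35}, right has 2 {15, 22}.
      Root 15: left subtree has 0 nodes { }, right has 1 {22}.

2, 28, 25, 32, 9, 18, 13, 35, 22, 15, 1, 36, 37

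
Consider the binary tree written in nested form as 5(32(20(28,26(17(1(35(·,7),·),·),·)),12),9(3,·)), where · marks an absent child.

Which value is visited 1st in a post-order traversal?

28

Post-order visits the left subtree, then the right subtree, then the node.
At 5: go left to 32.
  At 32: go left to 20.
    At 20: go left to 28.
      28 is a leaf — visit 28.
    At 20: go right to 26.
      At 26: go left to 17.
        At 17: go left to 1.
          At 1: go left to 35.
            At 35: no left child.
            At 35: go right to 7.
              7 is a leaf — visit 7.
            Visit 35.
          At 1: no right child.
          Visit 1.
        At 17: no right child.
        Visit 17.
      At 26: no right child.
      Visit 26.
    Visit 20.
  At 32: go right to 12.
    12 is a leaf — visit 12.
  Visit 32.
At 5: go right to 9.
  At 9: go left to 3.
    3 is a leaf — visit 3.
  At 9: no right child.
  Visit 9.
Visit 5.
Full post-order sequence: 28, 7, 35, 1, 17, 26, 20, 12, 32, 3, 9, 5.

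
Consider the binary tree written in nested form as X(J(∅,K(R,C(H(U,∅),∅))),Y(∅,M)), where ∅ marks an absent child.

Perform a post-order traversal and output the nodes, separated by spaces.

R U H C K J M Y X

Post-order visits the left subtree, then the right subtree, then the node.
At X: go left to J.
  At J: no left child.
  At J: go right to K.
    At K: go left to R.
      R is a leaf — visit R.
    At K: go right to C.
      At C: go left to H.
        At H: go left to U.
          U is a leaf — visit U.
        At H: no right child.
        Visit H.
      At C: no right child.
      Visit C.
    Visit K.
  Visit J.
At X: go right to Y.
  At Y: no left child.
  At Y: go right to M.
    M is a leaf — visit M.
  Visit Y.
Visit X.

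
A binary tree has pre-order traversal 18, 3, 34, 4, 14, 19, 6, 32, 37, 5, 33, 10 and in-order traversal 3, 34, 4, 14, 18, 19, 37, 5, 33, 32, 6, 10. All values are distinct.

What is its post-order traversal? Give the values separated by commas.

The first element of pre-order is the root; it splits in-order into left and right subtrees.
Root 18: left subtree has 4 nodes {3, 34, 4, 14}, right has 7 {19, 37, 5, 33, 32, 6, 10}.
  Root 3: left subtree has 0 nodes { }, right has 3 {34, 4, 14}.
    Root 34: left subtree has 0 nodes { }, right has 2 {4, 14}.
      Root 4: left subtree has 0 nodes { }, right has 1 {14}.
  Root 19: left subtree has 0 nodes { }, right has 6 {37, 5, 33, 32, 6, 10}.
    Root 6: left subtree has 4 nodes {37, 5, 33, 32}, right has 1 {10}.
      Root 32: left subtree has 3 nodes {37, 5, 33}, right has 0 { }.
        Root 37: left subtree has 0 nodes { }, right has 2 {5, 33}.
          Root 5: left subtree has 0 nodes { }, right has 1 {33}.

14, 4, 34, 3, 33, 5, 37, 32, 10, 6, 19, 18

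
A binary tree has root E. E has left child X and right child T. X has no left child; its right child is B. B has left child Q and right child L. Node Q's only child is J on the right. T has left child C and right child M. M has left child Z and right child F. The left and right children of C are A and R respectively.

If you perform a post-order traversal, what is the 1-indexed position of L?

Post-order visits the left subtree, then the right subtree, then the node.
At E: go left to X.
  At X: no left child.
  At X: go right to B.
    At B: go left to Q.
      At Q: no left child.
      At Q: go right to J.
        J is a leaf — visit J.
      Visit Q.
    At B: go right to L.
      L is a leaf — visit L.
    Visit B.
  Visit X.
At E: go right to T.
  At T: go left to C.
    At C: go left to A.
      A is a leaf — visit A.
    At C: go right to R.
      R is a leaf — visit R.
    Visit C.
  At T: go right to M.
    At M: go left to Z.
      Z is a leaf — visit Z.
    At M: go right to F.
      F is a leaf — visit F.
    Visit M.
  Visit T.
Visit E.
Full post-order sequence: J, Q, L, B, X, A, R, C, Z, F, M, T, E.

3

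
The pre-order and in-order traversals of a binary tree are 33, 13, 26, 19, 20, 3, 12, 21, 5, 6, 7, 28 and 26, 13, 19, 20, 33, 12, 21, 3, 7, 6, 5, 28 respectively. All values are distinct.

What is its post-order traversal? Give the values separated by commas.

The first element of pre-order is the root; it splits in-order into left and right subtrees.
Root 33: left subtree has 4 nodes {26, 13, 19, 20}, right has 7 {12, 21, 3, 7, 6, 5, 28}.
  Root 13: left subtree has 1 node {26}, right has 2 {19, 20}.
    Root 19: left subtree has 0 nodes { }, right has 1 {20}.
  Root 3: left subtree has 2 nodes {12, 21}, right has 4 {7, 6, 5, 28}.
    Root 12: left subtree has 0 nodes { }, right has 1 {21}.
    Root 5: left subtree has 2 nodes {7, 6}, right has 1 {28}.
      Root 6: left subtree has 1 node {7}, right has 0 { }.

26, 20, 19, 13, 21, 12, 7, 6, 28, 5, 3, 33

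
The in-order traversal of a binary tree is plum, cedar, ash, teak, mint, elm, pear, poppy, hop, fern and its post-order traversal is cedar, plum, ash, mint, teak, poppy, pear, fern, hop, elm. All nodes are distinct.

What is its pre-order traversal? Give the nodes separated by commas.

The last element of post-order is the root; it splits in-order into left and right subtrees.
Root elm: left subtree has 5 nodes {plum, cedar, ash, teak, mint}, right has 4 {pear, poppy, hop, fern}.
  Root teak: left subtree has 3 nodes {plum, cedar, ash}, right has 1 {mint}.
    Root ash: left subtree has 2 nodes {plum, cedar}, right has 0 { }.
      Root plum: left subtree has 0 nodes { }, right has 1 {cedar}.
  Root hop: left subtree has 2 nodes {pear, poppy}, right has 1 {fern}.
    Root pear: left subtree has 0 nodes { }, right has 1 {poppy}.

elm, teak, ash, plum, cedar, mint, hop, pear, poppy, fern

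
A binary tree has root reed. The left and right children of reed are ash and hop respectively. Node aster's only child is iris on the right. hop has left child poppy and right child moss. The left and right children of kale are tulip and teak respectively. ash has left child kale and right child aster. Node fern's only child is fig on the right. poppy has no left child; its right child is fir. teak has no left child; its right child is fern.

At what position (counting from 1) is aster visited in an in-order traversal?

7

In-order visits the left subtree, then the node, then the right subtree.
At reed: go left to ash.
  At ash: go left to kale.
    At kale: go left to tulip.
      tulip is a leaf — visit tulip.
    Visit kale.
    At kale: go right to teak.
      At teak: no left child.
      Visit teak.
      At teak: go right to fern.
        At fern: no left child.
        Visit fern.
        At fern: go right to fig.
          fig is a leaf — visit fig.
  Visit ash.
  At ash: go right to aster.
    At aster: no left child.
    Visit aster.
    At aster: go right to iris.
      iris is a leaf — visit iris.
Visit reed.
At reed: go right to hop.
  At hop: go left to poppy.
    At poppy: no left child.
    Visit poppy.
    At poppy: go right to fir.
      fir is a leaf — visit fir.
  Visit hop.
  At hop: go right to moss.
    moss is a leaf — visit moss.
Full in-order sequence: tulip, kale, teak, fern, fig, ash, aster, iris, reed, poppy, fir, hop, moss.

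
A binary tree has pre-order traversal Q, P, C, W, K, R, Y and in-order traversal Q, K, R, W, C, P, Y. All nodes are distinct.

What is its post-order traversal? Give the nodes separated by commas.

The first element of pre-order is the root; it splits in-order into left and right subtrees.
Root Q: left subtree has 0 nodes { }, right has 6 {K, R, W, C, P, Y}.
  Root P: left subtree has 4 nodes {K, R, W, C}, right has 1 {Y}.
    Root C: left subtree has 3 nodes {K, R, W}, right has 0 { }.
      Root W: left subtree has 2 nodes {K, R}, right has 0 { }.
        Root K: left subtree has 0 nodes { }, right has 1 {R}.

R, K, W, C, Y, P, Q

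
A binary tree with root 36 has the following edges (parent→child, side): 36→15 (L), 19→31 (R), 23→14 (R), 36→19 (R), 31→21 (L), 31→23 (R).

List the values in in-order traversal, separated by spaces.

15 36 19 21 31 23 14

In-order visits the left subtree, then the node, then the right subtree.
At 36: go left to 15.
  15 is a leaf — visit 15.
Visit 36.
At 36: go right to 19.
  At 19: no left child.
  Visit 19.
  At 19: go right to 31.
    At 31: go left to 21.
      21 is a leaf — visit 21.
    Visit 31.
    At 31: go right to 23.
      At 23: no left child.
      Visit 23.
      At 23: go right to 14.
        14 is a leaf — visit 14.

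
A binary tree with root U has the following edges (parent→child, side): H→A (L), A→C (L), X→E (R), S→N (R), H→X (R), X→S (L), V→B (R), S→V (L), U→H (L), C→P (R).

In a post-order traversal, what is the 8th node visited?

Post-order visits the left subtree, then the right subtree, then the node.
At U: go left to H.
  At H: go left to A.
    At A: go left to C.
      At C: no left child.
      At C: go right to P.
        P is a leaf — visit P.
      Visit C.
    At A: no right child.
    Visit A.
  At H: go right to X.
    At X: go left to S.
      At S: go left to V.
        At V: no left child.
        At V: go right to B.
          B is a leaf — visit B.
        Visit V.
      At S: go right to N.
        N is a leaf — visit N.
      Visit S.
    At X: go right to E.
      E is a leaf — visit E.
    Visit X.
  Visit H.
At U: no right child.
Visit U.
Full post-order sequence: P, C, A, B, V, N, S, E, X, H, U.

E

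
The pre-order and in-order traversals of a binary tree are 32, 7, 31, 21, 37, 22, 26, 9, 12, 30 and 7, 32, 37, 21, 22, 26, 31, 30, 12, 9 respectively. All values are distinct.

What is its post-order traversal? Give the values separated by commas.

The first element of pre-order is the root; it splits in-order into left and right subtrees.
Root 32: left subtree has 1 node {7}, right has 8 {37, 21, 22, 26, 31, 30, 12, 9}.
  Root 31: left subtree has 4 nodes {37, 21, 22, 26}, right has 3 {30, 12, 9}.
    Root 21: left subtree has 1 node {37}, right has 2 {22, 26}.
      Root 22: left subtree has 0 nodes { }, right has 1 {26}.
    Root 9: left subtree has 2 nodes {30, 12}, right has 0 { }.
      Root 12: left subtree has 1 node {30}, right has 0 { }.

7, 37, 26, 22, 21, 30, 12, 9, 31, 32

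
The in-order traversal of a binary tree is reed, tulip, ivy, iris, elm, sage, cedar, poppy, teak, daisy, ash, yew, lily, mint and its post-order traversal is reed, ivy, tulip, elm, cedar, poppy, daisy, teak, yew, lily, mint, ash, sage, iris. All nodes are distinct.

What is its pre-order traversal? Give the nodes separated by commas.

iris, tulip, reed, ivy, sage, elm, ash, teak, poppy, cedar, daisy, mint, lily, yew

The last element of post-order is the root; it splits in-order into left and right subtrees.
Root iris: left subtree has 3 nodes {reed, tulip, ivy}, right has 10 {elm, sage, cedar, poppy, teak, daisy, ash, yew, lily, mint}.
  Root tulip: left subtree has 1 node {reed}, right has 1 {ivy}.
  Root sage: left subtree has 1 node {elm}, right has 8 {cedar, poppy, teak, daisy, ash, yew, lily, mint}.
    Root ash: left subtree has 4 nodes {cedar, poppy, teak, daisy}, right has 3 {yew, lily, mint}.
      Root teak: left subtree has 2 nodes {cedar, poppy}, right has 1 {daisy}.
        Root poppy: left subtree has 1 node {cedar}, right has 0 { }.
      Root mint: left subtree has 2 nodes {yew, lily}, right has 0 { }.
        Root lily: left subtree has 1 node {yew}, right has 0 { }.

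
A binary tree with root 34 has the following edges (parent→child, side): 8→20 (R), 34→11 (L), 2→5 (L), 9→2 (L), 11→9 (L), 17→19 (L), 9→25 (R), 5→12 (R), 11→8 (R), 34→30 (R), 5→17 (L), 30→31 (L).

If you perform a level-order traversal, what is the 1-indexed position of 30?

3

Level-order visits nodes level by level from the root, left to right within each level.
Level 0: 34
Level 1: 11, 30
Level 2: 9, 8, 31
Level 3: 2, 25, 20
Level 4: 5
Level 5: 17, 12
Level 6: 19
Full level-order sequence: 34, 11, 30, 9, 8, 31, 2, 25, 20, 5, 17, 12, 19.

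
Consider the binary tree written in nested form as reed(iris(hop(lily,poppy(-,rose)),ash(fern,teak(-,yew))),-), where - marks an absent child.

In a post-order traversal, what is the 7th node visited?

Post-order visits the left subtree, then the right subtree, then the node.
At reed: go left to iris.
  At iris: go left to hop.
    At hop: go left to lily.
      lily is a leaf — visit lily.
    At hop: go right to poppy.
      At poppy: no left child.
      At poppy: go right to rose.
        rose is a leaf — visit rose.
      Visit poppy.
    Visit hop.
  At iris: go right to ash.
    At ash: go left to fern.
      fern is a leaf — visit fern.
    At ash: go right to teak.
      At teak: no left child.
      At teak: go right to yew.
        yew is a leaf — visit yew.
      Visit teak.
    Visit ash.
  Visit iris.
At reed: no right child.
Visit reed.
Full post-order sequence: lily, rose, poppy, hop, fern, yew, teak, ash, iris, reed.

teak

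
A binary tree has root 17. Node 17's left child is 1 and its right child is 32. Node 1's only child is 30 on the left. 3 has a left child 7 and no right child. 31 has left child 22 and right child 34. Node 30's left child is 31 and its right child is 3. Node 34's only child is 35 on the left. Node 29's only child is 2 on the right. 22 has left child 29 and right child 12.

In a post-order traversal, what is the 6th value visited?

Post-order visits the left subtree, then the right subtree, then the node.
At 17: go left to 1.
  At 1: go left to 30.
    At 30: go left to 31.
      At 31: go left to 22.
        At 22: go left to 29.
          At 29: no left child.
          At 29: go right to 2.
            2 is a leaf — visit 2.
          Visit 29.
        At 22: go right to 12.
          12 is a leaf — visit 12.
        Visit 22.
      At 31: go right to 34.
        At 34: go left to 35.
          35 is a leaf — visit 35.
        At 34: no right child.
        Visit 34.
      Visit 31.
    At 30: go right to 3.
      At 3: go left to 7.
        7 is a leaf — visit 7.
      At 3: no right child.
      Visit 3.
    Visit 30.
  At 1: no right child.
  Visit 1.
At 17: go right to 32.
  32 is a leaf — visit 32.
Visit 17.
Full post-order sequence: 2, 29, 12, 22, 35, 34, 31, 7, 3, 30, 1, 32, 17.

34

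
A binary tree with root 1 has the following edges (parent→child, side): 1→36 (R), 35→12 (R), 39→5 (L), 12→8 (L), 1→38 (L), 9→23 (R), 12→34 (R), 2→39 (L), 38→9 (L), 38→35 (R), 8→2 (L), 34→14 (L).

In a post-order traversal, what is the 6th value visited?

8

Post-order visits the left subtree, then the right subtree, then the node.
At 1: go left to 38.
  At 38: go left to 9.
    At 9: no left child.
    At 9: go right to 23.
      23 is a leaf — visit 23.
    Visit 9.
  At 38: go right to 35.
    At 35: no left child.
    At 35: go right to 12.
      At 12: go left to 8.
        At 8: go left to 2.
          At 2: go left to 39.
            At 39: go left to 5.
              5 is a leaf — visit 5.
            At 39: no right child.
            Visit 39.
          At 2: no right child.
          Visit 2.
        At 8: no right child.
        Visit 8.
      At 12: go right to 34.
        At 34: go left to 14.
          14 is a leaf — visit 14.
        At 34: no right child.
        Visit 34.
      Visit 12.
    Visit 35.
  Visit 38.
At 1: go right to 36.
  36 is a leaf — visit 36.
Visit 1.
Full post-order sequence: 23, 9, 5, 39, 2, 8, 14, 34, 12, 35, 38, 36, 1.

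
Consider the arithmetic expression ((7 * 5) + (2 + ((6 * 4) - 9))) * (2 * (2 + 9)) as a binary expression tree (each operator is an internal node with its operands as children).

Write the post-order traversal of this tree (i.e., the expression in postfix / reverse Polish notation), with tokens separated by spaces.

Post-order on an expression tree gives postfix notation: for each operator, emit left operand, right operand, then the operator.

7 5 * 2 6 4 * 9 - + + 2 2 9 + * *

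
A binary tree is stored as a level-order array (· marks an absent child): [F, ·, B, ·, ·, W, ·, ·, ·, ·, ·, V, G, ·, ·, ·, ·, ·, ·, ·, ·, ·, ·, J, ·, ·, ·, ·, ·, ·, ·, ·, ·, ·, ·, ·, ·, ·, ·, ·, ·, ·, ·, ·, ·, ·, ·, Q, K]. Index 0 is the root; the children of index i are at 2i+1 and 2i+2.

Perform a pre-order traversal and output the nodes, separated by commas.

Pre-order visits the node, then its left subtree, then its right subtree.
Visit F.
At F: no left child.
At F: go right to B.
  Visit B.
  At B: go left to W.
    Visit W.
    At W: go left to V.
      Visit V.
      At V: go left to J.
        Visit J.
        At J: go left to Q.
          Q is a leaf — visit Q.
        At J: go right to K.
          K is a leaf — visit K.
      At V: no right child.
    At W: go right to G.
      G is a leaf — visit G.
  At B: no right child.

F, B, W, V, J, Q, K, G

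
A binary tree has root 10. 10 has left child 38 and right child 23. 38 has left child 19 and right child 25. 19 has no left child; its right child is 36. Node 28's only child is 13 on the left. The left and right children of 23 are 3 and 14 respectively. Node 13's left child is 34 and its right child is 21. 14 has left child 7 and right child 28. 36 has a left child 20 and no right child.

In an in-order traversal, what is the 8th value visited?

23

In-order visits the left subtree, then the node, then the right subtree.
At 10: go left to 38.
  At 38: go left to 19.
    At 19: no left child.
    Visit 19.
    At 19: go right to 36.
      At 36: go left to 20.
        20 is a leaf — visit 20.
      Visit 36.
      At 36: no right child.
  Visit 38.
  At 38: go right to 25.
    25 is a leaf — visit 25.
Visit 10.
At 10: go right to 23.
  At 23: go left to 3.
    3 is a leaf — visit 3.
  Visit 23.
  At 23: go right to 14.
    At 14: go left to 7.
      7 is a leaf — visit 7.
    Visit 14.
    At 14: go right to 28.
      At 28: go left to 13.
        At 13: go left to 34.
          34 is a leaf — visit 34.
        Visit 13.
        At 13: go right to 21.
          21 is a leaf — visit 21.
      Visit 28.
      At 28: no right child.
Full in-order sequence: 19, 20, 36, 38, 25, 10, 3, 23, 7, 14, 34, 13, 21, 28.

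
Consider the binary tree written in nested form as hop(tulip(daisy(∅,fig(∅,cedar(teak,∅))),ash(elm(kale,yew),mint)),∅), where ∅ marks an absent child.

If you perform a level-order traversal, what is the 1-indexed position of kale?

Level-order visits nodes level by level from the root, left to right within each level.
Level 0: hop
Level 1: tulip
Level 2: daisy, ash
Level 3: fig, elm, mint
Level 4: cedar, kale, yew
Level 5: teak
Full level-order sequence: hop, tulip, daisy, ash, fig, elm, mint, cedar, kale, yew, teak.

9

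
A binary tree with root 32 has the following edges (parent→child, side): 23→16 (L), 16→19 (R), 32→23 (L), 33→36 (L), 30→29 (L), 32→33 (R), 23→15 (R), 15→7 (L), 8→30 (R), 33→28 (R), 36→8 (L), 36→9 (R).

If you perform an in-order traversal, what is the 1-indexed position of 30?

9

In-order visits the left subtree, then the node, then the right subtree.
At 32: go left to 23.
  At 23: go left to 16.
    At 16: no left child.
    Visit 16.
    At 16: go right to 19.
      19 is a leaf — visit 19.
  Visit 23.
  At 23: go right to 15.
    At 15: go left to 7.
      7 is a leaf — visit 7.
    Visit 15.
    At 15: no right child.
Visit 32.
At 32: go right to 33.
  At 33: go left to 36.
    At 36: go left to 8.
      At 8: no left child.
      Visit 8.
      At 8: go right to 30.
        At 30: go left to 29.
          29 is a leaf — visit 29.
        Visit 30.
        At 30: no right child.
    Visit 36.
    At 36: go right to 9.
      9 is a leaf — visit 9.
  Visit 33.
  At 33: go right to 28.
    28 is a leaf — visit 28.
Full in-order sequence: 16, 19, 23, 7, 15, 32, 8, 29, 30, 36, 9, 33, 28.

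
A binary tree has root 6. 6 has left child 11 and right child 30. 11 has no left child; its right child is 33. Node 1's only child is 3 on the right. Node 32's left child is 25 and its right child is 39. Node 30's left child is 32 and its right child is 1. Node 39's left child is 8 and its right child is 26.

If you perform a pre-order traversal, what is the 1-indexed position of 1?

Pre-order visits the node, then its left subtree, then its right subtree.
Visit 6.
At 6: go left to 11.
  Visit 11.
  At 11: no left child.
  At 11: go right to 33.
    33 is a leaf — visit 33.
At 6: go right to 30.
  Visit 30.
  At 30: go left to 32.
    Visit 32.
    At 32: go left to 25.
      25 is a leaf — visit 25.
    At 32: go right to 39.
      Visit 39.
      At 39: go left to 8.
        8 is a leaf — visit 8.
      At 39: go right to 26.
        26 is a leaf — visit 26.
  At 30: go right to 1.
    Visit 1.
    At 1: no left child.
    At 1: go right to 3.
      3 is a leaf — visit 3.
Full pre-order sequence: 6, 11, 33, 30, 32, 25, 39, 8, 26, 1, 3.

10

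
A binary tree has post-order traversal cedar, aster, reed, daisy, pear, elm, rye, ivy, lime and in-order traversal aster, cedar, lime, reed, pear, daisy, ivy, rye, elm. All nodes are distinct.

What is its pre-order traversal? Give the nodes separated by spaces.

The last element of post-order is the root; it splits in-order into left and right subtrees.
Root lime: left subtree has 2 nodes {aster, cedar}, right has 6 {reed, pear, daisy, ivy, rye, elm}.
  Root aster: left subtree has 0 nodes { }, right has 1 {cedar}.
  Root ivy: left subtree has 3 nodes {reed, pear, daisy}, right has 2 {rye, elm}.
    Root pear: left subtree has 1 node {reed}, right has 1 {daisy}.
    Root rye: left subtree has 0 nodes { }, right has 1 {elm}.

lime aster cedar ivy pear reed daisy rye elm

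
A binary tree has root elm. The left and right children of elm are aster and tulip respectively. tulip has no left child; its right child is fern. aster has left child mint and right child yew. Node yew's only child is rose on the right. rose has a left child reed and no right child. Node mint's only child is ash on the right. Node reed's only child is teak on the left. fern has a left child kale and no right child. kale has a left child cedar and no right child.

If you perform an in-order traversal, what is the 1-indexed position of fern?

12

In-order visits the left subtree, then the node, then the right subtree.
At elm: go left to aster.
  At aster: go left to mint.
    At mint: no left child.
    Visit mint.
    At mint: go right to ash.
      ash is a leaf — visit ash.
  Visit aster.
  At aster: go right to yew.
    At yew: no left child.
    Visit yew.
    At yew: go right to rose.
      At rose: go left to reed.
        At reed: go left to teak.
          teak is a leaf — visit teak.
        Visit reed.
        At reed: no right child.
      Visit rose.
      At rose: no right child.
Visit elm.
At elm: go right to tulip.
  At tulip: no left child.
  Visit tulip.
  At tulip: go right to fern.
    At fern: go left to kale.
      At kale: go left to cedar.
        cedar is a leaf — visit cedar.
      Visit kale.
      At kale: no right child.
    Visit fern.
    At fern: no right child.
Full in-order sequence: mint, ash, aster, yew, teak, reed, rose, elm, tulip, cedar, kale, fern.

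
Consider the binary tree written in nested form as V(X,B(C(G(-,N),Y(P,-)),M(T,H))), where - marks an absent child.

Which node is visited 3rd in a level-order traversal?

B

Level-order visits nodes level by level from the root, left to right within each level.
Level 0: V
Level 1: X, B
Level 2: C, M
Level 3: G, Y, T, H
Level 4: N, P
Full level-order sequence: V, X, B, C, M, G, Y, T, H, N, P.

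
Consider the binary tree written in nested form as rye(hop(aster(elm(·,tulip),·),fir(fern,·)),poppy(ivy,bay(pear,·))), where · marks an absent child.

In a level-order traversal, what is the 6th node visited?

ivy

Level-order visits nodes level by level from the root, left to right within each level.
Level 0: rye
Level 1: hop, poppy
Level 2: aster, fir, ivy, bay
Level 3: elm, fern, pear
Level 4: tulip
Full level-order sequence: rye, hop, poppy, aster, fir, ivy, bay, elm, fern, pear, tulip.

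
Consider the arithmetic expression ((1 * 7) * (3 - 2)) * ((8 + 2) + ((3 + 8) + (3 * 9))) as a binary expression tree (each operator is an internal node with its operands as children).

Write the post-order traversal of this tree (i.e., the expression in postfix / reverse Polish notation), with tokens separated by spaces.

Post-order on an expression tree gives postfix notation: for each operator, emit left operand, right operand, then the operator.

1 7 * 3 2 - * 8 2 + 3 8 + 3 9 * + + *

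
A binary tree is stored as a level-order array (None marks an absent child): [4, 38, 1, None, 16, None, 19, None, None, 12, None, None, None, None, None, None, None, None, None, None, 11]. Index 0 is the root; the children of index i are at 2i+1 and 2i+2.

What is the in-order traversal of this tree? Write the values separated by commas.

In-order visits the left subtree, then the node, then the right subtree.
At 4: go left to 38.
  At 38: no left child.
  Visit 38.
  At 38: go right to 16.
    At 16: go left to 12.
      At 12: no left child.
      Visit 12.
      At 12: go right to 11.
        11 is a leaf — visit 11.
    Visit 16.
    At 16: no right child.
Visit 4.
At 4: go right to 1.
  At 1: no left child.
  Visit 1.
  At 1: go right to 19.
    19 is a leaf — visit 19.

38, 12, 11, 16, 4, 1, 19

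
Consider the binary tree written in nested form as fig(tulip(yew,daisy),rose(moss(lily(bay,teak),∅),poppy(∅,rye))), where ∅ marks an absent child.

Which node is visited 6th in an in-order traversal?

lily

In-order visits the left subtree, then the node, then the right subtree.
At fig: go left to tulip.
  At tulip: go left to yew.
    yew is a leaf — visit yew.
  Visit tulip.
  At tulip: go right to daisy.
    daisy is a leaf — visit daisy.
Visit fig.
At fig: go right to rose.
  At rose: go left to moss.
    At moss: go left to lily.
      At lily: go left to bay.
        bay is a leaf — visit bay.
      Visit lily.
      At lily: go right to teak.
        teak is a leaf — visit teak.
    Visit moss.
    At moss: no right child.
  Visit rose.
  At rose: go right to poppy.
    At poppy: no left child.
    Visit poppy.
    At poppy: go right to rye.
      rye is a leaf — visit rye.
Full in-order sequence: yew, tulip, daisy, fig, bay, lily, teak, moss, rose, poppy, rye.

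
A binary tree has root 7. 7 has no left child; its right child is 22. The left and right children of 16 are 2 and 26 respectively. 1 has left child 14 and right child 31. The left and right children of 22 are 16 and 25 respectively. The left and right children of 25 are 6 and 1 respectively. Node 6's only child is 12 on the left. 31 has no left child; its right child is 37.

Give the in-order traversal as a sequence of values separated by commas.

7, 2, 16, 26, 22, 12, 6, 25, 14, 1, 31, 37

In-order visits the left subtree, then the node, then the right subtree.
At 7: no left child.
Visit 7.
At 7: go right to 22.
  At 22: go left to 16.
    At 16: go left to 2.
      2 is a leaf — visit 2.
    Visit 16.
    At 16: go right to 26.
      26 is a leaf — visit 26.
  Visit 22.
  At 22: go right to 25.
    At 25: go left to 6.
      At 6: go left to 12.
        12 is a leaf — visit 12.
      Visit 6.
      At 6: no right child.
    Visit 25.
    At 25: go right to 1.
      At 1: go left to 14.
        14 is a leaf — visit 14.
      Visit 1.
      At 1: go right to 31.
        At 31: no left child.
        Visit 31.
        At 31: go right to 37.
          37 is a leaf — visit 37.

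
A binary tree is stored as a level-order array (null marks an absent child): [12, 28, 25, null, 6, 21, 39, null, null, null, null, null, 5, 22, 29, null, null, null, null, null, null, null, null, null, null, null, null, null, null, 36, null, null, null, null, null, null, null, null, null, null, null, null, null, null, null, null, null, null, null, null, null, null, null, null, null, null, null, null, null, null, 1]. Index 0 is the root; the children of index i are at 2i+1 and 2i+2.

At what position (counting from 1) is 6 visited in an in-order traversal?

2

In-order visits the left subtree, then the node, then the right subtree.
At 12: go left to 28.
  At 28: no left child.
  Visit 28.
  At 28: go right to 6.
    6 is a leaf — visit 6.
Visit 12.
At 12: go right to 25.
  At 25: go left to 21.
    At 21: no left child.
    Visit 21.
    At 21: go right to 5.
      5 is a leaf — visit 5.
  Visit 25.
  At 25: go right to 39.
    At 39: go left to 22.
      22 is a leaf — visit 22.
    Visit 39.
    At 39: go right to 29.
      At 29: go left to 36.
        At 36: no left child.
        Visit 36.
        At 36: go right to 1.
          1 is a leaf — visit 1.
      Visit 29.
      At 29: no right child.
Full in-order sequence: 28, 6, 12, 21, 5, 25, 22, 39, 36, 1, 29.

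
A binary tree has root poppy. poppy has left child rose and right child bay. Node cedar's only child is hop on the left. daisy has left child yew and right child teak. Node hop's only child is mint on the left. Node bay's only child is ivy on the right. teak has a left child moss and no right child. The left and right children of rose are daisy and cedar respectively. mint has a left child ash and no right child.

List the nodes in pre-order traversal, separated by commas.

poppy, rose, daisy, yew, teak, moss, cedar, hop, mint, ash, bay, ivy

Pre-order visits the node, then its left subtree, then its right subtree.
Visit poppy.
At poppy: go left to rose.
  Visit rose.
  At rose: go left to daisy.
    Visit daisy.
    At daisy: go left to yew.
      yew is a leaf — visit yew.
    At daisy: go right to teak.
      Visit teak.
      At teak: go left to moss.
        moss is a leaf — visit moss.
      At teak: no right child.
  At rose: go right to cedar.
    Visit cedar.
    At cedar: go left to hop.
      Visit hop.
      At hop: go left to mint.
        Visit mint.
        At mint: go left to ash.
          ash is a leaf — visit ash.
        At mint: no right child.
      At hop: no right child.
    At cedar: no right child.
At poppy: go right to bay.
  Visit bay.
  At bay: no left child.
  At bay: go right to ivy.
    ivy is a leaf — visit ivy.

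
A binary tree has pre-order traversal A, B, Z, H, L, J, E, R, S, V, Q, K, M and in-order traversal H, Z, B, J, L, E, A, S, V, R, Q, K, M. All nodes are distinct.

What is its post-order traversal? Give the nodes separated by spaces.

H Z J E L B V S M K Q R A

The first element of pre-order is the root; it splits in-order into left and right subtrees.
Root A: left subtree has 6 nodes {H, Z, B, J, L, E}, right has 6 {S, V, R, Q, K, M}.
  Root B: left subtree has 2 nodes {H, Z}, right has 3 {J, L, E}.
    Root Z: left subtree has 1 node {H}, right has 0 { }.
    Root L: left subtree has 1 node {J}, right has 1 {E}.
  Root R: left subtree has 2 nodes {S, V}, right has 3 {Q, K, M}.
    Root S: left subtree has 0 nodes { }, right has 1 {V}.
    Root Q: left subtree has 0 nodes { }, right has 2 {K, M}.
      Root K: left subtree has 0 nodes { }, right has 1 {M}.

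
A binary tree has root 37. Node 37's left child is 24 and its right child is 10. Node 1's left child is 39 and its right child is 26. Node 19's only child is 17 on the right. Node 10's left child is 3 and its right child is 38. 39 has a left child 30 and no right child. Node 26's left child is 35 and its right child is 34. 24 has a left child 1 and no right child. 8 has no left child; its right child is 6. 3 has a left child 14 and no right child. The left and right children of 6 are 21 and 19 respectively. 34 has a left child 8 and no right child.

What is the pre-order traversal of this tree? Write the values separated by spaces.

Pre-order visits the node, then its left subtree, then its right subtree.
Visit 37.
At 37: go left to 24.
  Visit 24.
  At 24: go left to 1.
    Visit 1.
    At 1: go left to 39.
      Visit 39.
      At 39: go left to 30.
        30 is a leaf — visit 30.
      At 39: no right child.
    At 1: go right to 26.
      Visit 26.
      At 26: go left to 35.
        35 is a leaf — visit 35.
      At 26: go right to 34.
        Visit 34.
        At 34: go left to 8.
          Visit 8.
          At 8: no left child.
          At 8: go right to 6.
            Visit 6.
            At 6: go left to 21.
              21 is a leaf — visit 21.
            At 6: go right to 19.
              Visit 19.
              At 19: no left child.
              At 19: go right to 17.
                17 is a leaf — visit 17.
        At 34: no right child.
  At 24: no right child.
At 37: go right to 10.
  Visit 10.
  At 10: go left to 3.
    Visit 3.
    At 3: go left to 14.
      14 is a leaf — visit 14.
    At 3: no right child.
  At 10: go right to 38.
    38 is a leaf — visit 38.

37 24 1 39 30 26 35 34 8 6 21 19 17 10 3 14 38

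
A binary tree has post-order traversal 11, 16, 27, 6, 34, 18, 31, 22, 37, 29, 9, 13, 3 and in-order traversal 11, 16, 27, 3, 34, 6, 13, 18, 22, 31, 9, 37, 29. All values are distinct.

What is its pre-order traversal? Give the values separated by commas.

3, 27, 16, 11, 13, 34, 6, 9, 22, 18, 31, 29, 37

The last element of post-order is the root; it splits in-order into left and right subtrees.
Root 3: left subtree has 3 nodes {11, 16, 27}, right has 9 {34, 6, 13, 18, 22, 31, 9, 37, 29}.
  Root 27: left subtree has 2 nodes {11, 16}, right has 0 { }.
    Root 16: left subtree has 1 node {11}, right has 0 { }.
  Root 13: left subtree has 2 nodes {34, 6}, right has 6 {18, 22, 31, 9, 37, 29}.
    Root 34: left subtree has 0 nodes { }, right has 1 {6}.
    Root 9: left subtree has 3 nodes {18, 22, 31}, right has 2 {37, 29}.
      Root 22: left subtree has 1 node {18}, right has 1 {31}.
      Root 29: left subtree has 1 node {37}, right has 0 { }.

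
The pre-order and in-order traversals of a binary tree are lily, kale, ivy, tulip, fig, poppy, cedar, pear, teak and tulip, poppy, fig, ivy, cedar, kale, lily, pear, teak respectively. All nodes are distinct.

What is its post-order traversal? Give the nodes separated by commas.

The first element of pre-order is the root; it splits in-order into left and right subtrees.
Root lily: left subtree has 6 nodes {tulip, poppy, fig, ivy, cedar, kale}, right has 2 {pear, teak}.
  Root kale: left subtree has 5 nodes {tulip, poppy, fig, ivy, cedar}, right has 0 { }.
    Root ivy: left subtree has 3 nodes {tulip, poppy, fig}, right has 1 {cedar}.
      Root tulip: left subtree has 0 nodes { }, right has 2 {poppy, fig}.
        Root fig: left subtree has 1 node {poppy}, right has 0 { }.
  Root pear: left subtree has 0 nodes { }, right has 1 {teak}.

poppy, fig, tulip, cedar, ivy, kale, teak, pear, lily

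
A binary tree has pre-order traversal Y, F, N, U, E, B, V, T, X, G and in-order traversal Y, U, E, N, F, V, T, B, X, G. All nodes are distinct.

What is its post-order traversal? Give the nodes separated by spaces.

The first element of pre-order is the root; it splits in-order into left and right subtrees.
Root Y: left subtree has 0 nodes { }, right has 9 {U, E, N, F, V, T, B, X, G}.
  Root F: left subtree has 3 nodes {U, E, N}, right has 5 {V, T, B, X, G}.
    Root N: left subtree has 2 nodes {U, E}, right has 0 { }.
      Root U: left subtree has 0 nodes { }, right has 1 {E}.
    Root B: left subtree has 2 nodes {V, T}, right has 2 {X, G}.
      Root V: left subtree has 0 nodes { }, right has 1 {T}.
      Root X: left subtree has 0 nodes { }, right has 1 {G}.

E U N T V G X B F Y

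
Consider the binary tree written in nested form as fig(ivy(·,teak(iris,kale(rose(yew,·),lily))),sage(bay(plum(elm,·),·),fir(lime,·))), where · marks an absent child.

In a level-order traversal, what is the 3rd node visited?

sage

Level-order visits nodes level by level from the root, left to right within each level.
Level 0: fig
Level 1: ivy, sage
Level 2: teak, bay, fir
Level 3: iris, kale, plum, lime
Level 4: rose, lily, elm
Level 5: yew
Full level-order sequence: fig, ivy, sage, teak, bay, fir, iris, kale, plum, lime, rose, lily, elm, yew.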